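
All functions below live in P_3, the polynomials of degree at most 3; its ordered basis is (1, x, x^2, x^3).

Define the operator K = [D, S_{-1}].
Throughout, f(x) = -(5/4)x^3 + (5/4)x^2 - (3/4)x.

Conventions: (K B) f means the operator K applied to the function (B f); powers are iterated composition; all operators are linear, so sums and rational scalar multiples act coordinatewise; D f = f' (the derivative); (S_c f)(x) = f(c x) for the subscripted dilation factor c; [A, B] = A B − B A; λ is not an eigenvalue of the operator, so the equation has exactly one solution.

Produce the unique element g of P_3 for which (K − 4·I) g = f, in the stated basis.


write g with unknown coordinates in the stated basis and equate coefficients in (K − 4·I) g = f
solving from the highest basis element down gives g = (5/16)x^3 - (25/32)x^2 - (19/32)x + 19/64
check: K g = -(15/8)x^2 - (25/8)x + 19/16
so K g − 4·g = -(5/4)x^3 + (5/4)x^2 - (3/4)x = f ✓

the image equals g(x) = (5/16)x^3 - (25/32)x^2 - (19/32)x + 19/64


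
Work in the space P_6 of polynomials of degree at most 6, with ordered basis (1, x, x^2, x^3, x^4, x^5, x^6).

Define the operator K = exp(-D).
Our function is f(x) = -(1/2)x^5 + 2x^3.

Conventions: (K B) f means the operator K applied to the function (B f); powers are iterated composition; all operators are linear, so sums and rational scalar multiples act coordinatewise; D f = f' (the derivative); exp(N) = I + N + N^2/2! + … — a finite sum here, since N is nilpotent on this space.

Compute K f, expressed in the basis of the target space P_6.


order-1 term: (5/2)x^4 - 6x^2
order-2 term: -5x^3 + 6x
order-3 term: 5x^2 - 2
order-4 term: -(5/2)x
order-5 term: 1/2
the series for exp(-D) f terminates at order 5
exp(-D) f = -(1/2)x^5 + (5/2)x^4 - 3x^3 - x^2 + (7/2)x - 3/2

the image equals g(x) = -(1/2)x^5 + (5/2)x^4 - 3x^3 - x^2 + (7/2)x - 3/2


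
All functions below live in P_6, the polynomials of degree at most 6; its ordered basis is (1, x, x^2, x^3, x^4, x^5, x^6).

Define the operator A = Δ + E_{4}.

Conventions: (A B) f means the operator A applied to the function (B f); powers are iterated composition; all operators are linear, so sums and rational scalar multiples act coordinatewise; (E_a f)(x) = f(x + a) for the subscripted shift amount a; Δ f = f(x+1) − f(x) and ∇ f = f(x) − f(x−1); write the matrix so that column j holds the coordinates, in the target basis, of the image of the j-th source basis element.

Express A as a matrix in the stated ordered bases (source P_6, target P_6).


image of 1: 1
image of x: x + 5
image of x^2: x^2 + 10x + 17
image of x^3: x^3 + 15x^2 + 51x + 65
image of x^4: x^4 + 20x^3 + 102x^2 + 260x + 257
image of x^5: x^5 + 25x^4 + 170x^3 + 650x^2 + 1285x + 1025
image of x^6: x^6 + 30x^5 + 255x^4 + 1300x^3 + 3855x^2 + 6150x + 4097
each image's coordinates form column j of the matrix

the matrix is [[1, 5, 17, 65, 257, 1025, 4097]; [0, 1, 10, 51, 260, 1285, 6150]; [0, 0, 1, 15, 102, 650, 3855]; [0, 0, 0, 1, 20, 170, 1300]; [0, 0, 0, 0, 1, 25, 255]; [0, 0, 0, 0, 0, 1, 30]; [0, 0, 0, 0, 0, 0, 1]] (rows listed top to bottom)


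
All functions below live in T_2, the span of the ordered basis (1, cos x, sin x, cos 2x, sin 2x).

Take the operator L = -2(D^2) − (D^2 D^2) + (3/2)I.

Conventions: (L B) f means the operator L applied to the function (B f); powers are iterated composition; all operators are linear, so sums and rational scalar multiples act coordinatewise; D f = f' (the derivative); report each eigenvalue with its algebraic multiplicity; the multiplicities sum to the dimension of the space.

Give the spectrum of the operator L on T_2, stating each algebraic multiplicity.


image of 1: 3/2
image of cos x: (5/2)cos x
image of sin x: (5/2)sin x
image of cos 2x: -(13/2)cos 2x
image of sin 2x: -(13/2)sin 2x
the matrix is diagonal; its diagonal is (3/2, 5/2, 5/2, -13/2, -13/2)
for a triangular matrix the eigenvalues are the diagonal entries, with algebraic multiplicity their repetition count

λ = -13/2 (multiplicity 2), λ = 3/2 (multiplicity 1), λ = 5/2 (multiplicity 2)


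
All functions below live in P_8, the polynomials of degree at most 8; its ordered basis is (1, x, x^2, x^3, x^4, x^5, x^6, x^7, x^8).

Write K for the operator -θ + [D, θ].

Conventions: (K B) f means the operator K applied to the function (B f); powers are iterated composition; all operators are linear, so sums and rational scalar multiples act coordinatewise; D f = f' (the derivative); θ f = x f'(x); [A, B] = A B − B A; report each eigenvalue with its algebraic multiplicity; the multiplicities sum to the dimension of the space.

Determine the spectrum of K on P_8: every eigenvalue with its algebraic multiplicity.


λ = -8 (multiplicity 1), λ = -7 (multiplicity 1), λ = -6 (multiplicity 1), λ = -5 (multiplicity 1), λ = -4 (multiplicity 1), λ = -3 (multiplicity 1), λ = -2 (multiplicity 1), λ = -1 (multiplicity 1), λ = 0 (multiplicity 1)

image of 1: 0
image of x: -x + 1
image of x^2: -2x^2 + 2x
image of x^3: -3x^3 + 3x^2
image of x^4: -4x^4 + 4x^3
image of x^5: -5x^5 + 5x^4
image of x^6: -6x^6 + 6x^5
image of x^7: -7x^7 + 7x^6
image of x^8: -8x^8 + 8x^7
the matrix is upper triangular; its diagonal is (0, -1, -2, -3, -4, -5, -6, -7, -8)
for a triangular matrix the eigenvalues are the diagonal entries, with algebraic multiplicity their repetition count


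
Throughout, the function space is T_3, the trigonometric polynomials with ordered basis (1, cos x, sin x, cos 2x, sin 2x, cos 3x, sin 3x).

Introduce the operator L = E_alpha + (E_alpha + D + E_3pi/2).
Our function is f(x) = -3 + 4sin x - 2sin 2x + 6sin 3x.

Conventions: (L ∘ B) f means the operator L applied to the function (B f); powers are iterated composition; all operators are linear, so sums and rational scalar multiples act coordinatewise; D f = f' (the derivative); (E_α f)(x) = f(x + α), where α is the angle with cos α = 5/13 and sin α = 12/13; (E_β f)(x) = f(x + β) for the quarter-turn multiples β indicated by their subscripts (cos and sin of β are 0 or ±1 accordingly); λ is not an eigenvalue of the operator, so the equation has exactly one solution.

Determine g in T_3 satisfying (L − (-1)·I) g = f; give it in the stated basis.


the result is g(x) = -3/4 - (96/85)cos x + (92/85)sin x + (1/2)cos 2x + (7/34)sin 2x - (42792/24749)cos 3x - (11238/24749)sin 3x

write g with unknown coordinates in the stated basis and equate coefficients in (L − (-1)·I) g = f
solving from the highest basis element down gives g = -3/4 - (96/85)cos x + (92/85)sin x + (1/2)cos 2x + (7/34)sin 2x - (42792/24749)cos 3x - (11238/24749)sin 3x
check: L g = -9/4 + (96/85)cos x + (248/85)sin x - (1/2)cos 2x - (75/34)sin 2x + (42792/24749)cos 3x + (159732/24749)sin 3x
so L g − (-1)·g = -3 + 4sin x - 2sin 2x + 6sin 3x = f ✓


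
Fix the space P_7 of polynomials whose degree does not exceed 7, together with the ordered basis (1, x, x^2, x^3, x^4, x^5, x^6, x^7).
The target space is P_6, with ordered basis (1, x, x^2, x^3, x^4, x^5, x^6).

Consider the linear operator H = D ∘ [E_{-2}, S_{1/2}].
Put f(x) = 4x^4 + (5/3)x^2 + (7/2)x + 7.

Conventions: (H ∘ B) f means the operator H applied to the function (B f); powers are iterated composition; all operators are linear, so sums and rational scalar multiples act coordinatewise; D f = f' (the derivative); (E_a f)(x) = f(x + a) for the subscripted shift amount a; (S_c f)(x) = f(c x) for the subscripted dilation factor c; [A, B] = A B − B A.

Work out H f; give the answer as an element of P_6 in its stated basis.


S_{1/2} f = (1/4)x^4 + (5/12)x^2 + (7/4)x + 7
E_{-2} S_{1/2} f = (1/4)x^4 - 2x^3 + (77/12)x^2 - (95/12)x + 55/6
E_{-2} f = 4x^4 - 32x^3 + (293/3)x^2 - (787/6)x + 212/3
S_{1/2} E_{-2} f = (1/4)x^4 - 4x^3 + (293/12)x^2 - (787/12)x + 212/3
[E_{-2}, S_{1/2}] f = 2x^3 - 18x^2 + (173/3)x - 123/2
D [E_{-2}, S_{1/2}] f = 6x^2 - 36x + 173/3

the image equals g(x) = 6x^2 - 36x + 173/3


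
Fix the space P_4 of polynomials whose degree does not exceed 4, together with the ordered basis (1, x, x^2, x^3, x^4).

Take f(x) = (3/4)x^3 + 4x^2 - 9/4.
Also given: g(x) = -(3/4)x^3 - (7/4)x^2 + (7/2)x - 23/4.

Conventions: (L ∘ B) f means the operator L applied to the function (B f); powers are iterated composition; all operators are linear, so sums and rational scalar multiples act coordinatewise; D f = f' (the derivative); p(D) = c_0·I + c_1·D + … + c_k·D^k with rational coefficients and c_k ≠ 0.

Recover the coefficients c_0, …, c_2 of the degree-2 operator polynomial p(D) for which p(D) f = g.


c_0 = -1, c_1 = 1, c_2 = -1

D^0 f = (3/4)x^3 + 4x^2 - 9/4
D^1 f = (9/4)x^2 + 8x
D^2 f = (9/2)x + 8
matching coefficients of g against c_0 f + c_1 Df + … from the top degree down determines the c_i
solution: c_0 = -1, c_1 = 1, c_2 = -1


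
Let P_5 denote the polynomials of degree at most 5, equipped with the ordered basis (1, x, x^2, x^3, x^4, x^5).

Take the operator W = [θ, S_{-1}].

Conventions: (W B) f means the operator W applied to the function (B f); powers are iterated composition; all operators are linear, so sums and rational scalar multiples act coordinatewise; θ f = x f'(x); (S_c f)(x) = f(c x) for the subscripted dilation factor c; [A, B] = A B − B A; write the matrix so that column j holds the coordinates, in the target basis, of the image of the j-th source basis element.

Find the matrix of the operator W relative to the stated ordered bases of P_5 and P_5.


the matrix is [[0, 0, 0, 0, 0, 0]; [0, 0, 0, 0, 0, 0]; [0, 0, 0, 0, 0, 0]; [0, 0, 0, 0, 0, 0]; [0, 0, 0, 0, 0, 0]; [0, 0, 0, 0, 0, 0]] (rows listed top to bottom)

image of 1: 0
image of x: 0
image of x^2: 0
image of x^3: 0
image of x^4: 0
image of x^5: 0
each image's coordinates form column j of the matrix


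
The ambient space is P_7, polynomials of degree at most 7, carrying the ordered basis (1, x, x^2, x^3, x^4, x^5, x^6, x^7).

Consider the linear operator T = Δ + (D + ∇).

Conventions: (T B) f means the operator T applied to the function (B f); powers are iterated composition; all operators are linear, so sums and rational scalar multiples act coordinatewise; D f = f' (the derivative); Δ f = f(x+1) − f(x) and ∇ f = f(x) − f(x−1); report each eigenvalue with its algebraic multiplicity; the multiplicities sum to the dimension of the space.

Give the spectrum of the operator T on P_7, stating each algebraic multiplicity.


image of 1: 0
image of x: 3
image of x^2: 6x
image of x^3: 9x^2 + 2
image of x^4: 12x^3 + 8x
image of x^5: 15x^4 + 20x^2 + 2
image of x^6: 18x^5 + 40x^3 + 12x
image of x^7: 21x^6 + 70x^4 + 42x^2 + 2
the matrix is upper triangular; its diagonal is (0, 0, 0, 0, 0, 0, 0, 0)
for a triangular matrix the eigenvalues are the diagonal entries, with algebraic multiplicity their repetition count

λ = 0 (multiplicity 8)


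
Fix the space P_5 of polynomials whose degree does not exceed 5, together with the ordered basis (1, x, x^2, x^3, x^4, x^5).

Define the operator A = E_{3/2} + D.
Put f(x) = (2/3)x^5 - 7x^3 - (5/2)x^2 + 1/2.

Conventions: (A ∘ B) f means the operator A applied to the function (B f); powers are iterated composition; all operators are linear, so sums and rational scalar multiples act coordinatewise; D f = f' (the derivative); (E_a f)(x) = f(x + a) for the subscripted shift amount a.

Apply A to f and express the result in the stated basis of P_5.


g(x) = (2/3)x^5 + (25/3)x^4 + 8x^3 - (65/2)x^2 - (343/8)x - 379/16

E_{3/2} f = (2/3)x^5 + 5x^4 + 8x^3 - (23/2)x^2 - (303/8)x - 379/16
D f = (10/3)x^4 - 21x^2 - 5x
(E_{3/2} + D) f = (2/3)x^5 + (25/3)x^4 + 8x^3 - (65/2)x^2 - (343/8)x - 379/16


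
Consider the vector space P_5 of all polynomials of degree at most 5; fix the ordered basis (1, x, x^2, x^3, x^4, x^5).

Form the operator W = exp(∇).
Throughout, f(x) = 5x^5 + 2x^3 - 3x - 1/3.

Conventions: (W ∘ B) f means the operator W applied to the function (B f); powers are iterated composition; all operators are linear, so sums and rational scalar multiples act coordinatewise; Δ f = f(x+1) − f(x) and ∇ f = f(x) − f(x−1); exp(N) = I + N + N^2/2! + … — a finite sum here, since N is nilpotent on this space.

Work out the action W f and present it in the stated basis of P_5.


order-1 term: 25x^4 - 50x^3 + 56x^2 - 31x + 4
order-2 term: 50x^3 - 150x^2 + 181x - 81
order-3 term: 50x^2 - 150x + 127
order-4 term: 25x - 50
order-5 term: 5
the series for exp(∇) f terminates at order 5
exp(∇) f = 5x^5 + 25x^4 + 2x^3 - 44x^2 + 22x + 14/3

the result is g(x) = 5x^5 + 25x^4 + 2x^3 - 44x^2 + 22x + 14/3


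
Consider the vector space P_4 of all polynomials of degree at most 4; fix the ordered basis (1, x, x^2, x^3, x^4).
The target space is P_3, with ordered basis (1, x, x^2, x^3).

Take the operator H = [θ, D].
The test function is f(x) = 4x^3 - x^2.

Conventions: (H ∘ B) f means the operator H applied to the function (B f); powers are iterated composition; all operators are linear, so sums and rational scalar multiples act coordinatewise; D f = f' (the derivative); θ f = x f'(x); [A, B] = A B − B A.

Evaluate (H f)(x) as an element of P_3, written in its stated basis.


the result is g(x) = -12x^2 + 2x

D f = 12x^2 - 2x
θ D f = 24x^2 - 2x
θ f = 12x^3 - 2x^2
D θ f = 36x^2 - 4x
[θ, D] f = -12x^2 + 2x


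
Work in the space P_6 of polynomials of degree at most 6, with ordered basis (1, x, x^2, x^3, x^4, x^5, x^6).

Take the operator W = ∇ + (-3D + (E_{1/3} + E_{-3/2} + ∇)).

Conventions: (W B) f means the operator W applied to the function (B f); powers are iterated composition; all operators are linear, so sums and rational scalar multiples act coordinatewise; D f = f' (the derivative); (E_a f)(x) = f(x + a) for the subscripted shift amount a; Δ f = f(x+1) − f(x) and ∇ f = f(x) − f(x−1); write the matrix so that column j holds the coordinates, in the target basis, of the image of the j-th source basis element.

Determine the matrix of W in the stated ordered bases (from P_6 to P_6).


image of 1: 2
image of x: 2x - 13/6
image of x^2: 2x^2 - (13/3)x + 13/36
image of x^3: 2x^3 - (13/2)x^2 + (13/12)x - 289/216
image of x^4: 2x^4 - (26/3)x^3 + (13/6)x^2 - (289/54)x + 3985/1296
image of x^5: 2x^5 - (65/6)x^4 + (65/18)x^3 - (1445/108)x^2 + (19925/1296)x - 43465/7776
image of x^6: 2x^6 - 13x^5 + (65/12)x^4 - (1445/54)x^3 + (19925/432)x^2 - (43465/1296)x + 438193/46656
each image's coordinates form column j of the matrix

the matrix is [[2, -13/6, 13/36, -289/216, 3985/1296, -43465/7776, 438193/46656]; [0, 2, -13/3, 13/12, -289/54, 19925/1296, -43465/1296]; [0, 0, 2, -13/2, 13/6, -1445/108, 19925/432]; [0, 0, 0, 2, -26/3, 65/18, -1445/54]; [0, 0, 0, 0, 2, -65/6, 65/12]; [0, 0, 0, 0, 0, 2, -13]; [0, 0, 0, 0, 0, 0, 2]] (rows listed top to bottom)


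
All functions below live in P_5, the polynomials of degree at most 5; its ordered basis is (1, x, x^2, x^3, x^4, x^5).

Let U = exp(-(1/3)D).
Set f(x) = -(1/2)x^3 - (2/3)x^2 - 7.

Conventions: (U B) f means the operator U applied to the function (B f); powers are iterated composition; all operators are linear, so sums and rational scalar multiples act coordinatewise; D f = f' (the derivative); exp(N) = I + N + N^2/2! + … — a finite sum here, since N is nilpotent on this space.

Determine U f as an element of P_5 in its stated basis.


the image equals g(x) = -(1/2)x^3 - (1/6)x^2 + (5/18)x - 127/18

order-1 term: (1/2)x^2 + (4/9)x
order-2 term: -(1/6)x - 2/27
order-3 term: 1/54
the series for exp(-(1/3)D) f terminates at order 3
exp(-(1/3)D) f = -(1/2)x^3 - (1/6)x^2 + (5/18)x - 127/18


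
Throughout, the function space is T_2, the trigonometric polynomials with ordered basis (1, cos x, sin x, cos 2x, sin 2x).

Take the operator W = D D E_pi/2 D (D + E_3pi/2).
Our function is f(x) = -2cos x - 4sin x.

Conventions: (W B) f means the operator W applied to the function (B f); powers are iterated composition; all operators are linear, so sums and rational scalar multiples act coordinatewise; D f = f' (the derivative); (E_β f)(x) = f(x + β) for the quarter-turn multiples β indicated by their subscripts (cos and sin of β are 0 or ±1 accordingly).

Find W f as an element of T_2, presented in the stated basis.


D f = -4cos x + 2sin x
E_3pi/2 f = 4cos x - 2sin x
(D + E_3pi/2) f = 0
D (D + E_3pi/2) f = 0
E_pi/2 D (D + E_3pi/2) f = 0
D (E_pi/2 D) (D + E_3pi/2) f = 0
D D (E_pi/2 D) (D + E_3pi/2) f = 0

the result is g(x) = 0


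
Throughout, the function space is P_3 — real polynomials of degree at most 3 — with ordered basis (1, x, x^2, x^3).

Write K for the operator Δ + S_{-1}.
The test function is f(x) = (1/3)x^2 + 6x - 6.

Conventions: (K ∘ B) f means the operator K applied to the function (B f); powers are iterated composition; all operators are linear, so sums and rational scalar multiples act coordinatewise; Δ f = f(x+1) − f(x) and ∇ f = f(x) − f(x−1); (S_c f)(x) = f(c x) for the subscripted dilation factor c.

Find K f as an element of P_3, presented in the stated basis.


g(x) = (1/3)x^2 - (16/3)x + 1/3

Δ f = (2/3)x + 19/3
S_{-1} f = (1/3)x^2 - 6x - 6
(Δ + S_{-1}) f = (1/3)x^2 - (16/3)x + 1/3


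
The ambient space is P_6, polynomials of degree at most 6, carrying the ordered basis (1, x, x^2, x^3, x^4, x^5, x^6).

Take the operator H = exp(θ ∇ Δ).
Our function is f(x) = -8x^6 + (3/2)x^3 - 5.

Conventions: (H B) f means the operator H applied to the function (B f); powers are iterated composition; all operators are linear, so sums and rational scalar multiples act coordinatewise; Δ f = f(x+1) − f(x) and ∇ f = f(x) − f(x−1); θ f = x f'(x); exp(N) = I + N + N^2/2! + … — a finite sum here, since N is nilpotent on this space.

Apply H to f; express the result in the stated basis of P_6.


the result is g(x) = -8x^6 - 960x^4 + (3/2)x^3 - 12000x^2 + 9x - 5

order-1 term: -960x^4 - 480x^2 + 9x
order-2 term: -11520x^2
the series for exp(θ ∇ Δ) f terminates at order 2
exp(θ ∇ Δ) f = -8x^6 - 960x^4 + (3/2)x^3 - 12000x^2 + 9x - 5


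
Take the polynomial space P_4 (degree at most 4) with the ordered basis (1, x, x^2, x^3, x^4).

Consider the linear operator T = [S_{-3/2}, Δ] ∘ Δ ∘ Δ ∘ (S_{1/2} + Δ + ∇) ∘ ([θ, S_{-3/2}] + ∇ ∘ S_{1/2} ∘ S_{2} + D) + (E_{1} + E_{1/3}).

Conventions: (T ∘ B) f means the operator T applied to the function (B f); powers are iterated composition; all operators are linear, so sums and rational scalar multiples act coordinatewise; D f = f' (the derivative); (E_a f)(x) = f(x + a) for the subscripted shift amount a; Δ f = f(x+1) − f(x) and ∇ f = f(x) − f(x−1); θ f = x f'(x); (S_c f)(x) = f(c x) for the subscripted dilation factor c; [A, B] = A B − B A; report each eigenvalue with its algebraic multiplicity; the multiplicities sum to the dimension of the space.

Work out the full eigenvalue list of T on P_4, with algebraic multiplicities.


λ = 2 (multiplicity 5)

image of 1: 2
image of x: 2x + 4/3
image of x^2: 2x^2 + (8/3)x + 10/9
image of x^3: 2x^3 + 4x^2 + (10/3)x + 28/27
image of x^4: 2x^4 + (16/3)x^3 + (20/3)x^2 + (112/27)x + 1297/81
the matrix is upper triangular; its diagonal is (2, 2, 2, 2, 2)
for a triangular matrix the eigenvalues are the diagonal entries, with algebraic multiplicity their repetition count


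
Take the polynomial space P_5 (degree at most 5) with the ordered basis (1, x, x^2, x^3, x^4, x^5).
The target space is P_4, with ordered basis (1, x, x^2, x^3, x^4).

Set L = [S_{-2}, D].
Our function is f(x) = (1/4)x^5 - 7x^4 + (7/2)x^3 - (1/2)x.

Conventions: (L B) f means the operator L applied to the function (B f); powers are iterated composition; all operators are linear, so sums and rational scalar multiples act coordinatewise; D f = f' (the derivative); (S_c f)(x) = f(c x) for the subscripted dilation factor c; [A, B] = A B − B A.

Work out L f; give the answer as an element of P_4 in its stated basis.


D f = (5/4)x^4 - 28x^3 + (21/2)x^2 - 1/2
S_{-2} D f = 20x^4 + 224x^3 + 42x^2 - 1/2
S_{-2} f = -8x^5 - 112x^4 - 28x^3 + x
D S_{-2} f = -40x^4 - 448x^3 - 84x^2 + 1
[S_{-2}, D] f = 60x^4 + 672x^3 + 126x^2 - 3/2

the image equals g(x) = 60x^4 + 672x^3 + 126x^2 - 3/2


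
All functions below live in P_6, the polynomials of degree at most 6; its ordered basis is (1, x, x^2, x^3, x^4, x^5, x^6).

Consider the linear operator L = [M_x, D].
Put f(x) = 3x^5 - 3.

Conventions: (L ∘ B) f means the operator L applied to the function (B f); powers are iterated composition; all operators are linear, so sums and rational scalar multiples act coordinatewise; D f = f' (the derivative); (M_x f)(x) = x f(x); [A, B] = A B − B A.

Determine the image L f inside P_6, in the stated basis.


g(x) = -3x^5 + 3

D f = 15x^4
M_x D f = 15x^5
M_x f = 3x^6 - 3x
D M_x f = 18x^5 - 3
[M_x, D] f = -3x^5 + 3


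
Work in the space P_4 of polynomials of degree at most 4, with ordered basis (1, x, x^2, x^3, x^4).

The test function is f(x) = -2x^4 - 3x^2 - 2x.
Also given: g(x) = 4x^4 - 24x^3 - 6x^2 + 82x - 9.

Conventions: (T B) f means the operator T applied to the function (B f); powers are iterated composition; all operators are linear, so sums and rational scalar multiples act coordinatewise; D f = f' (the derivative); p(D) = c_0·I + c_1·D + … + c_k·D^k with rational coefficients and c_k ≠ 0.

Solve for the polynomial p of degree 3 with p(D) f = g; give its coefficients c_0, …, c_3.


D^0 f = -2x^4 - 3x^2 - 2x
D^1 f = -8x^3 - 6x - 2
D^2 f = -24x^2 - 6
D^3 f = -48x
matching coefficients of g against c_0 f + c_1 Df + … from the top degree down determines the c_i
solution: c_0 = -2, c_1 = 3, c_2 = 1/2, c_3 = -2

p(D) = -2·I + 3·D + (1/2)·D^2 − 2·D^3, i.e. c_0 = -2, c_1 = 3, c_2 = 1/2, c_3 = -2


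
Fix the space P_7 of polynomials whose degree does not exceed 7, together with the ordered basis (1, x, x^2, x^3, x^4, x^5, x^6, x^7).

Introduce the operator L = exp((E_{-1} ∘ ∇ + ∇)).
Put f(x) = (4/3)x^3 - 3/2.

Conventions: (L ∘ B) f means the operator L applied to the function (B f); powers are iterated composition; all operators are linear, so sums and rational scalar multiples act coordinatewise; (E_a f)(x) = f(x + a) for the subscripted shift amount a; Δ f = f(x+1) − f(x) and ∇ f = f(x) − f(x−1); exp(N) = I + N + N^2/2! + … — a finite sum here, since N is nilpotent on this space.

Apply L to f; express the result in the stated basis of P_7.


order-1 term: 8x^2 - 16x + 32/3
order-2 term: 16x - 32
order-3 term: 32/3
the series for exp((E_{-1} ∘ ∇ + ∇)) f terminates at order 3
exp((E_{-1} ∘ ∇ + ∇)) f = (4/3)x^3 + 8x^2 - 73/6

the result is g(x) = (4/3)x^3 + 8x^2 - 73/6


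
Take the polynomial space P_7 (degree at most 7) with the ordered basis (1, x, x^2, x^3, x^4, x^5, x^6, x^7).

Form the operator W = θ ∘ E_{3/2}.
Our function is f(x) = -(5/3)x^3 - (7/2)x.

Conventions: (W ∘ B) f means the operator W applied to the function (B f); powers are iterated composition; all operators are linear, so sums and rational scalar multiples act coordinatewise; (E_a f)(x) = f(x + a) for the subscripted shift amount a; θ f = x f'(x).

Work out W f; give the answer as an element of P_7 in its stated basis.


E_{3/2} f = -(5/3)x^3 - (15/2)x^2 - (59/4)x - 87/8
θ E_{3/2} f = -5x^3 - 15x^2 - (59/4)x

the image equals g(x) = -5x^3 - 15x^2 - (59/4)x


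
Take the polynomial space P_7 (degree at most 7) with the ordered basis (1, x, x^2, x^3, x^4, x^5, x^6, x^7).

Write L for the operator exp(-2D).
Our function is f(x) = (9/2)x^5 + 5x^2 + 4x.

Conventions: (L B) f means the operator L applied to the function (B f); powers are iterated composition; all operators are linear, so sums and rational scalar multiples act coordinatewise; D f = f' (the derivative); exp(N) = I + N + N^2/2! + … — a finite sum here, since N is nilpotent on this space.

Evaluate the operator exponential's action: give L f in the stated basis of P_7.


order-1 term: -45x^4 - 20x - 8
order-2 term: 180x^3 + 20
order-3 term: -360x^2
order-4 term: 360x
order-5 term: -144
the series for exp(-2D) f terminates at order 5
exp(-2D) f = (9/2)x^5 - 45x^4 + 180x^3 - 355x^2 + 344x - 132

the image equals g(x) = (9/2)x^5 - 45x^4 + 180x^3 - 355x^2 + 344x - 132


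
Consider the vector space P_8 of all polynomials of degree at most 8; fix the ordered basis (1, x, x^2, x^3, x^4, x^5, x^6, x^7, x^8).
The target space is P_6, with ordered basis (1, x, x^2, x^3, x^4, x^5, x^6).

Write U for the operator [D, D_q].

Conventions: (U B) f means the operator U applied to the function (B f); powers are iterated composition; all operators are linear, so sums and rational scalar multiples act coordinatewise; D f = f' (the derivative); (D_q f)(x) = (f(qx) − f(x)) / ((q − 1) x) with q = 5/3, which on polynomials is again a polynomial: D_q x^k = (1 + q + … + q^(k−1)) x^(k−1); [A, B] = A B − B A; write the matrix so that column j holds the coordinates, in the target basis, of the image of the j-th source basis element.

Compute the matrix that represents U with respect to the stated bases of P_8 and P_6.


the matrix is [[0, 0, 2/3, 0, 0, 0, 0, 0, 0]; [0, 0, 0, 26/9, 0, 0, 0, 0, 0]; [0, 0, 0, 0, 76/9, 0, 0, 0, 0]; [0, 0, 0, 0, 0, 1684/81, 0, 0, 0]; [0, 0, 0, 0, 0, 0, 11302/243, 0, 0]; [0, 0, 0, 0, 0, 0, 0, 7934/81, 0]; [0, 0, 0, 0, 0, 0, 0, 0, 432968/2187]] (rows listed top to bottom)

image of 1: 0
image of x: 0
image of x^2: 2/3
image of x^3: (26/9)x
image of x^4: (76/9)x^2
image of x^5: (1684/81)x^3
image of x^6: (11302/243)x^4
image of x^7: (7934/81)x^5
image of x^8: (432968/2187)x^6
each image's coordinates form column j of the matrix


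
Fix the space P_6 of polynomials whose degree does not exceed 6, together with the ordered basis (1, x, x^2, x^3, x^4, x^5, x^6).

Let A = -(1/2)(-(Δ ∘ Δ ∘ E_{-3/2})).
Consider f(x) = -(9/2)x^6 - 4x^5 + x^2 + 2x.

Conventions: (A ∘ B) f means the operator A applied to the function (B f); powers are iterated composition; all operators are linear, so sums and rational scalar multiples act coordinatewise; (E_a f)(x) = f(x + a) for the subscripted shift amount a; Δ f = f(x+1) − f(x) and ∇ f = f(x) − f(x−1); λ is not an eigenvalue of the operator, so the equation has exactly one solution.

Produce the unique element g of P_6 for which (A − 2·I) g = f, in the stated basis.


write g with unknown coordinates in the stated basis and equate coefficients in (A − 2·I) g = f
solving from the highest basis element down gives g = (9/4)x^6 + 2x^5 + (135/8)x^4 - (95/4)x^3 + (1237/16)x^2 - (1601/16)x + 10267/128
check: A g = (135/4)x^4 - (95/2)x^3 + (1245/8)x^2 - (1585/8)x + 10267/64
so A g − 2·g = -(9/2)x^6 - 4x^5 + x^2 + 2x = f ✓

the result is g(x) = (9/4)x^6 + 2x^5 + (135/8)x^4 - (95/4)x^3 + (1237/16)x^2 - (1601/16)x + 10267/128


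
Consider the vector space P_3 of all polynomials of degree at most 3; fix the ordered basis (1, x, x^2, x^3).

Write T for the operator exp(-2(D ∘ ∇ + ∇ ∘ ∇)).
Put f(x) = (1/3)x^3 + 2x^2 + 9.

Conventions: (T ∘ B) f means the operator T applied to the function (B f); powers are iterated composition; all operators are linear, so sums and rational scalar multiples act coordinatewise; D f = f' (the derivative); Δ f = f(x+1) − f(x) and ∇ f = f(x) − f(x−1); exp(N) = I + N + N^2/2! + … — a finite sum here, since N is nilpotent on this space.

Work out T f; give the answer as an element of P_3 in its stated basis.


order-1 term: -8x - 10
the series for exp(-2(D ∘ ∇ + ∇ ∘ ∇)) f terminates at order 1
exp(-2(D ∘ ∇ + ∇ ∘ ∇)) f = (1/3)x^3 + 2x^2 - 8x - 1

the image equals g(x) = (1/3)x^3 + 2x^2 - 8x - 1


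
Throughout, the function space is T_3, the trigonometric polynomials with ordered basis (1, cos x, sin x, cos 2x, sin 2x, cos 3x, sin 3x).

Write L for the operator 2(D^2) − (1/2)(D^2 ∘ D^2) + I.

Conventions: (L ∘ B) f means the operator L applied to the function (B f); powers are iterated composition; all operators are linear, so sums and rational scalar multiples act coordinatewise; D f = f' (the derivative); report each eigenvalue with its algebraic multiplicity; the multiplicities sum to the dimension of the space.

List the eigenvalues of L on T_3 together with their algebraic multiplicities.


image of 1: 1
image of cos x: -(3/2)cos x
image of sin x: -(3/2)sin x
image of cos 2x: -15cos 2x
image of sin 2x: -15sin 2x
image of cos 3x: -(115/2)cos 3x
image of sin 3x: -(115/2)sin 3x
the matrix is diagonal; its diagonal is (1, -3/2, -3/2, -15, -15, -115/2, -115/2)
for a triangular matrix the eigenvalues are the diagonal entries, with algebraic multiplicity their repetition count

λ = -115/2 (multiplicity 2), λ = -15 (multiplicity 2), λ = -3/2 (multiplicity 2), λ = 1 (multiplicity 1)


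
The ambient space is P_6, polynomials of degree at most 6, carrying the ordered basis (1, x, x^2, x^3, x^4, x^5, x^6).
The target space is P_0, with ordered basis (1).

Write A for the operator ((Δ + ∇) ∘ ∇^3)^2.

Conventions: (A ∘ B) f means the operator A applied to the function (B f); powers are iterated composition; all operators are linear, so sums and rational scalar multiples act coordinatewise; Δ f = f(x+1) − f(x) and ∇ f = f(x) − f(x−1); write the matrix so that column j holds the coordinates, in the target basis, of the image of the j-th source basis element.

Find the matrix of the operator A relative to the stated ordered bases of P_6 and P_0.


image of 1: 0
image of x: 0
image of x^2: 0
image of x^3: 0
image of x^4: 0
image of x^5: 0
image of x^6: 0
each image's coordinates form column j of the matrix

the matrix is [[0, 0, 0, 0, 0, 0, 0]] (rows listed top to bottom)


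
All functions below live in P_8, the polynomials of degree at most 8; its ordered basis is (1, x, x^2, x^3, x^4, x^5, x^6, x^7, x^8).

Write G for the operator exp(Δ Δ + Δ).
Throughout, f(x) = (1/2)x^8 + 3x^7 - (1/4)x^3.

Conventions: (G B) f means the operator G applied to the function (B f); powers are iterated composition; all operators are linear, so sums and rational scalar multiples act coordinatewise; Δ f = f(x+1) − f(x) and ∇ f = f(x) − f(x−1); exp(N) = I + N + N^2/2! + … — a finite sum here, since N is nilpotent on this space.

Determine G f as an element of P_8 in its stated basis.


order-1 term: 4x^7 + 63x^6 + 385x^5 + 1260x^4 + 2443x^3 + (11337/4)x^2 + (7315/4)x + 2027/4
order-2 term: 14x^6 + 315x^5 + 2870x^4 + 13755x^3 + 36869x^2 + (210585/4)x + 125489/4
order-3 term: 28x^5 + 735x^4 + 7630x^3 + 39375x^2 + 101374x + 417647/4
order-4 term: 35x^4 + 945x^3 + 9520x^2 + 42525x + 142401/2
order-5 term: 28x^3 + 693x^2 + 5705x + 15645
order-6 term: 14x^2 + 273x + 1330
order-7 term: 4x + 45
order-8 term: 1/2
the series for exp(Δ Δ + Δ) f terminates at order 8
exp(Δ Δ + Δ) f = (1/2)x^8 + 7x^7 + 77x^6 + 728x^5 + 4900x^4 + (99203/4)x^3 + (357221/4)x^2 + 204356x + 898047/4

g(x) = (1/2)x^8 + 7x^7 + 77x^6 + 728x^5 + 4900x^4 + (99203/4)x^3 + (357221/4)x^2 + 204356x + 898047/4


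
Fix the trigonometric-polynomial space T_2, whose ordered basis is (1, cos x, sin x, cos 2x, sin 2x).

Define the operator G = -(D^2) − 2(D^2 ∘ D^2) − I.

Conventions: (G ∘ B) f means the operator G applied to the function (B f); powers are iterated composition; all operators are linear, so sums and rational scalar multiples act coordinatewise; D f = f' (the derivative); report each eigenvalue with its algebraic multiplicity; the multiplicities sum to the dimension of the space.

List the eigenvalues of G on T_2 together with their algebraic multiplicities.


image of 1: -1
image of cos x: -2cos x
image of sin x: -2sin x
image of cos 2x: -29cos 2x
image of sin 2x: -29sin 2x
the matrix is diagonal; its diagonal is (-1, -2, -2, -29, -29)
for a triangular matrix the eigenvalues are the diagonal entries, with algebraic multiplicity their repetition count

λ = -29 (multiplicity 2), λ = -2 (multiplicity 2), λ = -1 (multiplicity 1)


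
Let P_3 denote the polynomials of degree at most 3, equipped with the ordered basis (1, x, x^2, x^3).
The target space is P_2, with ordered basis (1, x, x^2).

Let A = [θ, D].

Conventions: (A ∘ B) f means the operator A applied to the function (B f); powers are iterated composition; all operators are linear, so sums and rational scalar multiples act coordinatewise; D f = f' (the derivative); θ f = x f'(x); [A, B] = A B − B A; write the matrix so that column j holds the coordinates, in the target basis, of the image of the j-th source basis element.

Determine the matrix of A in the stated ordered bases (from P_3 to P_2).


the matrix is [[0, -1, 0, 0]; [0, 0, -2, 0]; [0, 0, 0, -3]] (rows listed top to bottom)

image of 1: 0
image of x: -1
image of x^2: -2x
image of x^3: -3x^2
each image's coordinates form column j of the matrix


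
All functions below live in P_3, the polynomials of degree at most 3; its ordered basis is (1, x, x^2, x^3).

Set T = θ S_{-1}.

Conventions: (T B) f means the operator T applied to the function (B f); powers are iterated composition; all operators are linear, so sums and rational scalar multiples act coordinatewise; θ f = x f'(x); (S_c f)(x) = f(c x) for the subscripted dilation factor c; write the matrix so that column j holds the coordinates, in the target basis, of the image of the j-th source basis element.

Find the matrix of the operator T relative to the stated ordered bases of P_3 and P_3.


the matrix is [[0, 0, 0, 0]; [0, -1, 0, 0]; [0, 0, 2, 0]; [0, 0, 0, -3]] (rows listed top to bottom)

image of 1: 0
image of x: -x
image of x^2: 2x^2
image of x^3: -3x^3
each image's coordinates form column j of the matrix


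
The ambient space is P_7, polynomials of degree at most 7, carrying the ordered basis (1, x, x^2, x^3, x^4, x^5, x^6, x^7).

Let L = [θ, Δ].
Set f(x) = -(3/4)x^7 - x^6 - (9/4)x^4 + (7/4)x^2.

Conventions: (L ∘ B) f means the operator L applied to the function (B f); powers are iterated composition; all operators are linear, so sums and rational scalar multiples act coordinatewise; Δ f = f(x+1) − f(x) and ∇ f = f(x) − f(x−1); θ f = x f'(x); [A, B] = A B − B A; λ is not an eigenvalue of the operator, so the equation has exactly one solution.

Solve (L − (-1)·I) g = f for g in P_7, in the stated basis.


write g with unknown coordinates in the stated basis and equate coefficients in (L − (-1)·I) g = f
solving from the highest basis element down gives g = -(3/4)x^7 - (25/4)x^6 - 69x^5 - (1227/2)x^4 - 4314x^3 - 22826x^2 - 80497x - 567731/4
check: L g = (21/4)x^6 + 69x^5 + (2445/4)x^4 + 4314x^3 + (91311/4)x^2 + 80497x + 567731/4
so L g − (-1)·g = -(3/4)x^7 - x^6 - (9/4)x^4 + (7/4)x^2 = f ✓

the result is g(x) = -(3/4)x^7 - (25/4)x^6 - 69x^5 - (1227/2)x^4 - 4314x^3 - 22826x^2 - 80497x - 567731/4


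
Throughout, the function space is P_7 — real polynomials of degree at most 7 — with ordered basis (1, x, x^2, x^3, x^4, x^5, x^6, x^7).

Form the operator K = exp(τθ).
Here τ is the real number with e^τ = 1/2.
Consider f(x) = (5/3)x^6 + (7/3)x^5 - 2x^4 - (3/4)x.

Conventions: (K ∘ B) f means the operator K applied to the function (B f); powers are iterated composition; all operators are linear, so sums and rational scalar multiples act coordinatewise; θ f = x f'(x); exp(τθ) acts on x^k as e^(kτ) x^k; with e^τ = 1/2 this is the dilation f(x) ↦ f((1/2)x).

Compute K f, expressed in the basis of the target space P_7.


the result is g(x) = (5/192)x^6 + (7/96)x^5 - (1/8)x^4 - (3/8)x

exp(τθ) x^k = e^(kτ) x^k; with e^τ = 1/2 this sends x^k to (1/2)^k x^k
x ↦ 1/2 x
x^4 ↦ 1/16 x^4
x^5 ↦ 1/32 x^5
x^6 ↦ 1/64 x^6
applying this coordinatewise to f: exp(τθ) f = (5/192)x^6 + (7/96)x^5 - (1/8)x^4 - (3/8)x


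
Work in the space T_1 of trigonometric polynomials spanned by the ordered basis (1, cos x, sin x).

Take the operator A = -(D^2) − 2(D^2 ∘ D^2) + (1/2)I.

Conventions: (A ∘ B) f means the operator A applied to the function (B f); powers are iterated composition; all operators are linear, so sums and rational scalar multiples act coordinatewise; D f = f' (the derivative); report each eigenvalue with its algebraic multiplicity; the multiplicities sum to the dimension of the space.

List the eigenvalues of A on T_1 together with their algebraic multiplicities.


λ = -1/2 (multiplicity 2), λ = 1/2 (multiplicity 1)

image of 1: 1/2
image of cos x: -(1/2)cos x
image of sin x: -(1/2)sin x
the matrix is diagonal; its diagonal is (1/2, -1/2, -1/2)
for a triangular matrix the eigenvalues are the diagonal entries, with algebraic multiplicity their repetition count


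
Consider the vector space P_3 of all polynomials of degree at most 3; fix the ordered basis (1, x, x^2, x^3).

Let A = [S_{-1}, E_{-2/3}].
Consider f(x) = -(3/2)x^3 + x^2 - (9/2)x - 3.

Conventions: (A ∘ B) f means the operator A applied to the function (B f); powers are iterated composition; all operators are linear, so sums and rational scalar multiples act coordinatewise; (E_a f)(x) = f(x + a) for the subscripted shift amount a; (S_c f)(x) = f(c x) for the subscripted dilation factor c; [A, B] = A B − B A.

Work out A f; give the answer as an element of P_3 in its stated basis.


E_{-2/3} f = -(3/2)x^3 + 4x^2 - (47/6)x + 8/9
S_{-1} E_{-2/3} f = (3/2)x^3 + 4x^2 + (47/6)x + 8/9
S_{-1} f = (3/2)x^3 + x^2 + (9/2)x - 3
E_{-2/3} S_{-1} f = (3/2)x^3 - 2x^2 + (31/6)x - 6
[S_{-1}, E_{-2/3}] f = 6x^2 + (8/3)x + 62/9

g(x) = 6x^2 + (8/3)x + 62/9


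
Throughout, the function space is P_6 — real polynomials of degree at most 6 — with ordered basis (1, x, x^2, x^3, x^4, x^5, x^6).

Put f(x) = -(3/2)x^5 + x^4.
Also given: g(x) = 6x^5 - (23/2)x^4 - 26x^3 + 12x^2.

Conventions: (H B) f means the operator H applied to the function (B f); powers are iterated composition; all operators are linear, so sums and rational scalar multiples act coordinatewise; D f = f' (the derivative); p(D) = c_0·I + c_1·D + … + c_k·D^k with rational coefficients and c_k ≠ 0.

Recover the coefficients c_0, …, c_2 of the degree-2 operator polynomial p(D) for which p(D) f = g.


c_0 = -4, c_1 = 1, c_2 = 1

D^0 f = -(3/2)x^5 + x^4
D^1 f = -(15/2)x^4 + 4x^3
D^2 f = -30x^3 + 12x^2
matching coefficients of g against c_0 f + c_1 Df + … from the top degree down determines the c_i
solution: c_0 = -4, c_1 = 1, c_2 = 1


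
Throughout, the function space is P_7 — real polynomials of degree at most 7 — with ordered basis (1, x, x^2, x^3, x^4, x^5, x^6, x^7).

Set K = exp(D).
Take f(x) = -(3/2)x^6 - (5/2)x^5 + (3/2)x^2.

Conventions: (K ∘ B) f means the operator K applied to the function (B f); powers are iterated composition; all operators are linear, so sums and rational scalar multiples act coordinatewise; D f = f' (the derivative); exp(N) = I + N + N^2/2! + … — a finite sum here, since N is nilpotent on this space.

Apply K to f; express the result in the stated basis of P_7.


order-1 term: -9x^5 - (25/2)x^4 + 3x
order-2 term: -(45/2)x^4 - 25x^3 + 3/2
order-3 term: -30x^3 - 25x^2
order-4 term: -(45/2)x^2 - (25/2)x
order-5 term: -9x - 5/2
order-6 term: -3/2
the series for exp(D) f terminates at order 6
exp(D) f = -(3/2)x^6 - (23/2)x^5 - 35x^4 - 55x^3 - 46x^2 - (37/2)x - 5/2

the image equals g(x) = -(3/2)x^6 - (23/2)x^5 - 35x^4 - 55x^3 - 46x^2 - (37/2)x - 5/2


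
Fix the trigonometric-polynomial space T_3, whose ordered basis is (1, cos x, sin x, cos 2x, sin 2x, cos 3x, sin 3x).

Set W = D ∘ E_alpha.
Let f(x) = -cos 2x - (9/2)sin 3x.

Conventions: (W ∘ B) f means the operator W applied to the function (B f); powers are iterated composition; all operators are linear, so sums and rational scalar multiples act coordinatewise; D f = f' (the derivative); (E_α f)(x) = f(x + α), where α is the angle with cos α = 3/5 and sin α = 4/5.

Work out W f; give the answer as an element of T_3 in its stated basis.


g(x) = (48/25)cos 2x - (14/25)sin 2x + (3159/250)cos 3x + (594/125)sin 3x

E_alpha f = (7/25)cos 2x + (24/25)sin 2x - (198/125)cos 3x + (1053/250)sin 3x
D E_alpha f = (48/25)cos 2x - (14/25)sin 2x + (3159/250)cos 3x + (594/125)sin 3x


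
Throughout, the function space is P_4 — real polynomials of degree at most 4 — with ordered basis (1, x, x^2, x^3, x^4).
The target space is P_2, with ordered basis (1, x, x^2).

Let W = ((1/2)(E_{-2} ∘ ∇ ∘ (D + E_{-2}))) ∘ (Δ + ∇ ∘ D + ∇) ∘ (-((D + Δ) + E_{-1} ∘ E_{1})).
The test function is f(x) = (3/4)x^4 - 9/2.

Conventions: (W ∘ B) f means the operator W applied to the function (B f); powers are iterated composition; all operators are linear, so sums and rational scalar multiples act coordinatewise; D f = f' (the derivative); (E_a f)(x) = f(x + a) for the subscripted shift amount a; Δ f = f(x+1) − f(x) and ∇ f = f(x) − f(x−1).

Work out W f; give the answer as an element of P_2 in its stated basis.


D f = 3x^3
Δ f = 3x^3 + (9/2)x^2 + 3x + 3/4
(D + Δ) f = 6x^3 + (9/2)x^2 + 3x + 3/4
E_{1} f = (3/4)x^4 + 3x^3 + (9/2)x^2 + 3x - 15/4
E_{-1} E_{1} f = (3/4)x^4 - 9/2
((D + Δ) + E_{-1} ∘ E_{1}) f = (3/4)x^4 + 6x^3 + (9/2)x^2 + 3x - 15/4
(-((D + Δ) + E_{-1} ∘ E_{1})) f = -(3/4)x^4 - 6x^3 - (9/2)x^2 - 3x + 15/4
Δ (-((D + Δ) + E_{-1} ∘ E_{1})) f = -3x^3 - (45/2)x^2 - 30x - 57/4
D (-((D + Δ) + E_{-1} ∘ E_{1})) f = -3x^3 - 18x^2 - 9x - 3
∇ D (-((D + Δ) + E_{-1} ∘ E_{1})) f = -9x^2 - 27x + 6
∇ (-((D + Δ) + E_{-1} ∘ E_{1})) f = -3x^3 - (27/2)x^2 + 6x - 15/4
(Δ + ∇ ∘ D + ∇) (-((D + Δ) + E_{-1} ∘ E_{1})) f = -6x^3 - 45x^2 - 51x - 12
D (Δ + ∇ ∘ D + ∇) (-((D + Δ) + E_{-1} ∘ E_{1})) f = -18x^2 - 90x - 51
E_{-2} (Δ + ∇ ∘ D + ∇) (-((D + Δ) + E_{-1} ∘ E_{1})) f = -6x^3 - 9x^2 + 57x - 42
(D + E_{-2}) (Δ + ∇ ∘ D + ∇) (-((D + Δ) + E_{-1} ∘ E_{1})) f = -6x^3 - 27x^2 - 33x - 93
∇ (D + E_{-2}) (Δ + ∇ ∘ D + ∇) (-((D + Δ) + E_{-1} ∘ E_{1})) f = -18x^2 - 36x - 12
E_{-2} ∇ (D + E_{-2}) (Δ + ∇ ∘ D + ∇) (-((D + Δ) + E_{-1} ∘ E_{1})) f = -18x^2 + 36x - 12
((1/2)(E_{-2} ∘ ∇ ∘ (D + E_{-2}))) (Δ + ∇ ∘ D + ∇) (-((D + Δ) + E_{-1} ∘ E_{1})) f = -9x^2 + 18x - 6

g(x) = -9x^2 + 18x - 6
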